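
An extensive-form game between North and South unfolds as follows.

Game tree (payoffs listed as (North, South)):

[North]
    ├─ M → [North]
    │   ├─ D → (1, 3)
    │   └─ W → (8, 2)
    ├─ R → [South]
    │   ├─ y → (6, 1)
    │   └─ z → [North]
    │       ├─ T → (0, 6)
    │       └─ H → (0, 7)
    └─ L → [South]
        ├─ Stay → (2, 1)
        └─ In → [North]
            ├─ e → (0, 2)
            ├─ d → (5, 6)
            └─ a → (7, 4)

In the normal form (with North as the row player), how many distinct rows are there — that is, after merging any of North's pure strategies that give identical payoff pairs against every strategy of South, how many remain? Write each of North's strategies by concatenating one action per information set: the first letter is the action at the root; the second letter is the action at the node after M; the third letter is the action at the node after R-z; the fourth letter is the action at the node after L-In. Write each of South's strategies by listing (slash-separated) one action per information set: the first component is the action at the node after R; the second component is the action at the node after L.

7

North has 36 pure strategies: MDTe, MDTd, MDTa, MDHe, MDHd, MDHa, MWTe, MWTd, MWTa, MWHe, MWHd, MWHa, RDTe, RDTd, RDTa, RDHe, RDHd, RDHa, RWTe, RWTd, RWTa, RWHe, RWHd, RWHa, LDTe, LDTd, LDTa, LDHe, LDHd, LDHa, LWTe, LWTd, LWTa, LWHe, LWHd, LWHa. Columns: y/Stay, y/In, z/Stay, z/In.
{MDTe, MDTd, MDTa, MDHe, MDHd, MDHa} → row (1,3) (1,3) (1,3) (1,3)
{MWTe, MWTd, MWTa, MWHe, MWHd, MWHa} → row (8,2) (8,2) (8,2) (8,2)
{RDTe, RDTd, RDTa, RWTe, RWTd, RWTa} → row (6,1) (6,1) (0,6) (0,6)
{RDHe, RDHd, RDHa, RWHe, RWHd, RWHa} → row (6,1) (6,1) (0,7) (0,7)
{LDTe, LDHe, LWTe, LWHe} → row (2,1) (0,2) (2,1) (0,2)
{LDTd, LDHd, LWTd, LWHd} → row (2,1) (5,6) (2,1) (5,6)
{LDTa, LDHa, LWTa, LWHa} → row (2,1) (7,4) (2,1) (7,4)
That's 7 distinct rows out of 36 strategies.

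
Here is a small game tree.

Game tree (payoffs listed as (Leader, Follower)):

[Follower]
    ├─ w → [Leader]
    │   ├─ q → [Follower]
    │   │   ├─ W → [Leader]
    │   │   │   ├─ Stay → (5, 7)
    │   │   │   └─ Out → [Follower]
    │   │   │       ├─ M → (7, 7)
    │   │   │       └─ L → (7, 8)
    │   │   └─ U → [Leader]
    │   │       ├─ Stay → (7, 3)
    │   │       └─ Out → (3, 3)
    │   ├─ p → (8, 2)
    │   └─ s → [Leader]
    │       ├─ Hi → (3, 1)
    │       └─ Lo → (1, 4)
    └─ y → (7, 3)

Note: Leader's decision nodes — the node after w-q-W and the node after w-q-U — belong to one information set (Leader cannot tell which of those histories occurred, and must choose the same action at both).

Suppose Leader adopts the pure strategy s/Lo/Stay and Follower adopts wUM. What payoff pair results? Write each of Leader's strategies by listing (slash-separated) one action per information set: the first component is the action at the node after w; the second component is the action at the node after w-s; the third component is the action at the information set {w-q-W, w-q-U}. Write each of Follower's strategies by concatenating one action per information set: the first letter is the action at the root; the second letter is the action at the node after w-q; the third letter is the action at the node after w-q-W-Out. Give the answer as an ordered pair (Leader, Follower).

Trace the play path from the root:
  Follower plays w
  Leader plays s at [w]
  Leader plays Lo at [w-s]
→ terminal payoff (1, 4).
(Leader's choice at the information set {w-q-W, w-q-U} is never reached on this path, so it doesn't affect the outcome.)

(1, 4)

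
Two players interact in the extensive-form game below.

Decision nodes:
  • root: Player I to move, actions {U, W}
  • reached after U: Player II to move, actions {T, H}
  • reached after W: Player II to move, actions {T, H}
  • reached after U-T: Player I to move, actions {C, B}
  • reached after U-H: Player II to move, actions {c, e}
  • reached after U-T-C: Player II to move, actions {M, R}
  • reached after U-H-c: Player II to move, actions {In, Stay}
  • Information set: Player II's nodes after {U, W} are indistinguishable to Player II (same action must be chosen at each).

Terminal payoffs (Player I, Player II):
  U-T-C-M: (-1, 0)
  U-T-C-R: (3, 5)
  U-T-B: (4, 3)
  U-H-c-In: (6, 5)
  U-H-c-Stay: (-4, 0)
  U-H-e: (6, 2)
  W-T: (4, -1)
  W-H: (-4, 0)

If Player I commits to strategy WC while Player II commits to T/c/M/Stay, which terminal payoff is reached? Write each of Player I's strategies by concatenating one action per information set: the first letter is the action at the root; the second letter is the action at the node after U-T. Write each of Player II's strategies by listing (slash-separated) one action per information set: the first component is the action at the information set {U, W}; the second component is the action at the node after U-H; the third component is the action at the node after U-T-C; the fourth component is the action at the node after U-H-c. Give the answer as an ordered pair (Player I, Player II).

(4, -1)

Trace the play path from the root:
  Player I plays W
  Player II plays T at [W]
→ terminal payoff (4, -1).
(Player I's choice at the node after U-T is never reached on this path, so it doesn't affect the outcome.)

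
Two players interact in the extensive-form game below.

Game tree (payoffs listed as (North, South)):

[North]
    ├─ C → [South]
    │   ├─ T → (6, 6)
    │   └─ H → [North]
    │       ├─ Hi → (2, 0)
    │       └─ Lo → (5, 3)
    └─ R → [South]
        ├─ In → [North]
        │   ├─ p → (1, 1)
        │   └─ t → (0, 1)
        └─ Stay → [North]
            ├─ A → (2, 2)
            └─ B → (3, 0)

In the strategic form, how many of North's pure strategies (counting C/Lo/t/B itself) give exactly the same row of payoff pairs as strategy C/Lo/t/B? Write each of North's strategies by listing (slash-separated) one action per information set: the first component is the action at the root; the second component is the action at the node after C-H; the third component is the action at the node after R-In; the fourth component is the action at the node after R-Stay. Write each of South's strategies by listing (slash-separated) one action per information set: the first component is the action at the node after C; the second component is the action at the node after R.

Row for C/Lo/t/B (columns T/In, T/Stay, H/In, H/Stay): (6,6) (6,6) (5,3) (5,3).
Under C/Lo/t/B, North's choice at the node after R-In and at the node after R-Stay can never be reached regardless of what South does, so varying those choices leaves every outcome unchanged.
Holding the reachable choices fixed and varying the unreachable ones freely already gives 2 × 2 = 4 equivalent strategies.
No other strategy reproduces this row, so those 4 are the full class: C/Lo/p/A, C/Lo/p/B, C/Lo/t/A, C/Lo/t/B.

4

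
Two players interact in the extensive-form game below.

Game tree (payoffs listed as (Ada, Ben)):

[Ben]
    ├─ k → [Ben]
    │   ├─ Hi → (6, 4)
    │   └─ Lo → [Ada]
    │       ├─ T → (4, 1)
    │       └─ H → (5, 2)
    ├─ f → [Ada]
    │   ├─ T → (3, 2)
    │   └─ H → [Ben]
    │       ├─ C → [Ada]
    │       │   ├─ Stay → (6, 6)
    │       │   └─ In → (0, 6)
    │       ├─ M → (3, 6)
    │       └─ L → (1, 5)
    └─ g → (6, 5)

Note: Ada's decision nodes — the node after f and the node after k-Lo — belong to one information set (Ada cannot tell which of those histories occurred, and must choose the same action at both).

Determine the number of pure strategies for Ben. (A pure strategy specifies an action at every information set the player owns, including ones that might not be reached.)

Ben owns the root with actions {k, f, g} — three choices.
Ben owns the node after k with actions {Hi, Lo} — two choices.
Ben owns the node after f-H with actions {C, M, L} — three choices.
A pure strategy fixes one action at each information set independently, so the count is the product 3 × 2 × 3 = 18.

18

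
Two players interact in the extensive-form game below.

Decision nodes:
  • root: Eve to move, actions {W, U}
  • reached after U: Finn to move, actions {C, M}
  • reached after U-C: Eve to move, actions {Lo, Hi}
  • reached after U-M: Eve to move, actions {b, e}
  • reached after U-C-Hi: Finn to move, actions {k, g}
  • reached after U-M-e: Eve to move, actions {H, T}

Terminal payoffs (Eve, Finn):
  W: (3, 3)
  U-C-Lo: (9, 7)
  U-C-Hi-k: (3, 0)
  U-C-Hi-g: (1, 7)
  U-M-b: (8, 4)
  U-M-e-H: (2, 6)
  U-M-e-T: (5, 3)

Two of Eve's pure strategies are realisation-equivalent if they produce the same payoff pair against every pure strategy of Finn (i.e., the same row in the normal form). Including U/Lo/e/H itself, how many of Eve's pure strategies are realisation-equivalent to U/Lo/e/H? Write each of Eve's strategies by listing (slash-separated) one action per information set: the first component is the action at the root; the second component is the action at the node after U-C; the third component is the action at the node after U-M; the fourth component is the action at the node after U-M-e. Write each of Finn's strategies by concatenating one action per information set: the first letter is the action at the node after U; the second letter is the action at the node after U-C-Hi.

Row for U/Lo/e/H (columns Ck, Cg, Mk, Mg): (9,7) (9,7) (2,6) (2,6).
Every one of Eve's information sets is on the play path for some reply by Finn when Eve follows U/Lo/e/H.
Changing the action at any of them therefore changes at least one column, so only U/Lo/e/H itself gives this row.

1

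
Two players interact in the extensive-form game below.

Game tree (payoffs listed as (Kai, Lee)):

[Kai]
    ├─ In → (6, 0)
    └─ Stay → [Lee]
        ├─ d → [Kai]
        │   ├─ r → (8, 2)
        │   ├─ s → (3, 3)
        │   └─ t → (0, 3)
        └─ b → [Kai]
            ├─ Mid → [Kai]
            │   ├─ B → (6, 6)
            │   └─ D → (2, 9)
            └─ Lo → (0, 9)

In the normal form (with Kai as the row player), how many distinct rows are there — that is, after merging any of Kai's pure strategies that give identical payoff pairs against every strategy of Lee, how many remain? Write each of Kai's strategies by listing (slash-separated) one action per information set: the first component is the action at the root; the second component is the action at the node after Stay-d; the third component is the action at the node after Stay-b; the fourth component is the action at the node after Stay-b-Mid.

10

Kai has 24 pure strategies: In/r/Mid/B, In/r/Mid/D, In/r/Lo/B, In/r/Lo/D, In/s/Mid/B, In/s/Mid/D, In/s/Lo/B, In/s/Lo/D, In/t/Mid/B, In/t/Mid/D, In/t/Lo/B, In/t/Lo/D, Stay/r/Mid/B, Stay/r/Mid/D, Stay/r/Lo/B, Stay/r/Lo/D, Stay/s/Mid/B, Stay/s/Mid/D, Stay/s/Lo/B, Stay/s/Lo/D, Stay/t/Mid/B, Stay/t/Mid/D, Stay/t/Lo/B, Stay/t/Lo/D. Columns: d, b.
{In/r/Mid/B, In/r/Mid/D, In/r/Lo/B, In/r/Lo/D, In/s/Mid/B, In/s/Mid/D, In/s/Lo/B, In/s/Lo/D, In/t/Mid/B, In/t/Mid/D, In/t/Lo/B, In/t/Lo/D} → row (6,0) (6,0)
{Stay/r/Mid/B} → row (8,2) (6,6)
{Stay/r/Mid/D} → row (8,2) (2,9)
{Stay/r/Lo/B, Stay/r/Lo/D} → row (8,2) (0,9)
{Stay/s/Mid/B} → row (3,3) (6,6)
{Stay/s/Mid/D} → row (3,3) (2,9)
{Stay/s/Lo/B, Stay/s/Lo/D} → row (3,3) (0,9)
{Stay/t/Mid/B} → row (0,3) (6,6)
{Stay/t/Mid/D} → row (0,3) (2,9)
{Stay/t/Lo/B, Stay/t/Lo/D} → row (0,3) (0,9)
That's 10 distinct rows out of 24 strategies.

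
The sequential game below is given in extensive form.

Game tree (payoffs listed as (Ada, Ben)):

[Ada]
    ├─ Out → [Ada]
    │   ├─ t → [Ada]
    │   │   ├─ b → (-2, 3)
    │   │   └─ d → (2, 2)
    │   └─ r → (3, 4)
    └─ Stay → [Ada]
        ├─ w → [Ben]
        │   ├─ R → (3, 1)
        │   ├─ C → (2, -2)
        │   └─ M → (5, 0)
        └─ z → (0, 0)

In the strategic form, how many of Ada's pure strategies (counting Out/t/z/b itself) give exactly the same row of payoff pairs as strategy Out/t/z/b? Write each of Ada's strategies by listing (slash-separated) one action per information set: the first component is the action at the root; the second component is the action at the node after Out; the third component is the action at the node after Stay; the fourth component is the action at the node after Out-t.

2

Row for Out/t/z/b (columns R, C, M): (-2,3) (-2,3) (-2,3).
Under Out/t/z/b, Ada's choice at the node after Stay can never be reached regardless of what Ben does, so varying those choices leaves every outcome unchanged.
Holding the reachable choices fixed and varying the unreachable one freely already gives 2 equivalent strategies.
No other strategy reproduces this row, so those 2 are the full class: Out/t/w/b, Out/t/z/b.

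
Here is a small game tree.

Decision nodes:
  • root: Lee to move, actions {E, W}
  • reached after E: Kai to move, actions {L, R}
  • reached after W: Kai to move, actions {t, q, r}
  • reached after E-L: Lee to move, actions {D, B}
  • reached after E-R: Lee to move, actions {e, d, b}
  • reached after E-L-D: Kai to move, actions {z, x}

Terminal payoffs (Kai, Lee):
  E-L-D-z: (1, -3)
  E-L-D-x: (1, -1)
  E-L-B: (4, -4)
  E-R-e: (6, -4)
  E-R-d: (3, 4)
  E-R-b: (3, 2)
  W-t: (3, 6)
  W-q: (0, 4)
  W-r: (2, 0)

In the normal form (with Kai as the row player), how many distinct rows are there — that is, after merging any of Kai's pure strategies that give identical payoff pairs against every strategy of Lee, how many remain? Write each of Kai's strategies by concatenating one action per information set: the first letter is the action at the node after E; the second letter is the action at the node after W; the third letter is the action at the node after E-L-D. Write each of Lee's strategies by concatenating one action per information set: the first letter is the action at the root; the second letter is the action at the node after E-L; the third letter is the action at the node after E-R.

9

Kai has 12 pure strategies: Ltz, Ltx, Lqz, Lqx, Lrz, Lrx, Rtz, Rtx, Rqz, Rqx, Rrz, Rrx. Columns: EDe, EDd, EDb, EBe, EBd, EBb, WDe, WDd, WDb, WBe, WBd, WBb.
{Ltz} → row (1,-3) (1,-3) (1,-3) (4,-4) (4,-4) (4,-4) (3,6) (3,6) (3,6) (3,6) (3,6) (3,6)
{Ltx} → row (1,-1) (1,-1) (1,-1) (4,-4) (4,-4) (4,-4) (3,6) (3,6) (3,6) (3,6) (3,6) (3,6)
{Lqz} → row (1,-3) (1,-3) (1,-3) (4,-4) (4,-4) (4,-4) (0,4) (0,4) (0,4) (0,4) (0,4) (0,4)
{Lqx} → row (1,-1) (1,-1) (1,-1) (4,-4) (4,-4) (4,-4) (0,4) (0,4) (0,4) (0,4) (0,4) (0,4)
{Lrz} → row (1,-3) (1,-3) (1,-3) (4,-4) (4,-4) (4,-4) (2,0) (2,0) (2,0) (2,0) (2,0) (2,0)
{Lrx} → row (1,-1) (1,-1) (1,-1) (4,-4) (4,-4) (4,-4) (2,0) (2,0) (2,0) (2,0) (2,0) (2,0)
{Rtz, Rtx} → row (6,-4) (3,4) (3,2) (6,-4) (3,4) (3,2) (3,6) (3,6) (3,6) (3,6) (3,6) (3,6)
{Rqz, Rqx} → row (6,-4) (3,4) (3,2) (6,-4) (3,4) (3,2) (0,4) (0,4) (0,4) (0,4) (0,4) (0,4)
{Rrz, Rrx} → row (6,-4) (3,4) (3,2) (6,-4) (3,4) (3,2) (2,0) (2,0) (2,0) (2,0) (2,0) (2,0)
That's 9 distinct rows out of 12 strategies.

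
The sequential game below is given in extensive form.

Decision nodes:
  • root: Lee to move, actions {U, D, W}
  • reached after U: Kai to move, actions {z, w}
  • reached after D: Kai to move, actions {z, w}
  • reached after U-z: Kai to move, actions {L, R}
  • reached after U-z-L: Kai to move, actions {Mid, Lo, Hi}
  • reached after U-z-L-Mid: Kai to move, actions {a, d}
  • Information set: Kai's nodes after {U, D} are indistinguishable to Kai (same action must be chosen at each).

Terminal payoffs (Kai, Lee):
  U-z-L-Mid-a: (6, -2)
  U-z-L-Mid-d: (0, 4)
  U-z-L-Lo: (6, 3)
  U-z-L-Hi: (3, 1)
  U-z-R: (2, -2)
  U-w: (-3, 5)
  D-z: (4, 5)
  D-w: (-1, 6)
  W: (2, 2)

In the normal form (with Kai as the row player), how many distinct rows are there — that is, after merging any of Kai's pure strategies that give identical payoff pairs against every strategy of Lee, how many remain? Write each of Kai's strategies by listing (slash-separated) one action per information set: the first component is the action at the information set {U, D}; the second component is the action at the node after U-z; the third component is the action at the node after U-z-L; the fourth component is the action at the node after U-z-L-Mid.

6

Kai has 24 pure strategies: z/L/Mid/a, z/L/Mid/d, z/L/Lo/a, z/L/Lo/d, z/L/Hi/a, z/L/Hi/d, z/R/Mid/a, z/R/Mid/d, z/R/Lo/a, z/R/Lo/d, z/R/Hi/a, z/R/Hi/d, w/L/Mid/a, w/L/Mid/d, w/L/Lo/a, w/L/Lo/d, w/L/Hi/a, w/L/Hi/d, w/R/Mid/a, w/R/Mid/d, w/R/Lo/a, w/R/Lo/d, w/R/Hi/a, w/R/Hi/d. Columns: U, D, W.
{z/L/Mid/a} → row (6,-2) (4,5) (2,2)
{z/L/Mid/d} → row (0,4) (4,5) (2,2)
{z/L/Lo/a, z/L/Lo/d} → row (6,3) (4,5) (2,2)
{z/L/Hi/a, z/L/Hi/d} → row (3,1) (4,5) (2,2)
{z/R/Mid/a, z/R/Mid/d, z/R/Lo/a, z/R/Lo/d, z/R/Hi/a, z/R/Hi/d} → row (2,-2) (4,5) (2,2)
{w/L/Mid/a, w/L/Mid/d, w/L/Lo/a, w/L/Lo/d, w/L/Hi/a, w/L/Hi/d, w/R/Mid/a, w/R/Mid/d, w/R/Lo/a, w/R/Lo/d, w/R/Hi/a, w/R/Hi/d} → row (-3,5) (-1,6) (2,2)
That's 6 distinct rows out of 24 strategies.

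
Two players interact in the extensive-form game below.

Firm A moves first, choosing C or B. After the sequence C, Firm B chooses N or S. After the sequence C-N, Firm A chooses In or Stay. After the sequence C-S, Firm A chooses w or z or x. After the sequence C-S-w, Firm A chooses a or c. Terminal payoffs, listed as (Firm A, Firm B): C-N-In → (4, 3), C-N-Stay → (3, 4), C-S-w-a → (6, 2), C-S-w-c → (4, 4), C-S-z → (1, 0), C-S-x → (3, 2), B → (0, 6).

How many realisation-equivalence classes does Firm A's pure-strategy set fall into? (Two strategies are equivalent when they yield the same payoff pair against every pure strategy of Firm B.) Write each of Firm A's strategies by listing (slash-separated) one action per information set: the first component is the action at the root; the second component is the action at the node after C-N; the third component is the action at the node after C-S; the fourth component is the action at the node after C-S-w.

9

Firm A has 24 pure strategies: C/In/w/a, C/In/w/c, C/In/z/a, C/In/z/c, C/In/x/a, C/In/x/c, C/Stay/w/a, C/Stay/w/c, C/Stay/z/a, C/Stay/z/c, C/Stay/x/a, C/Stay/x/c, B/In/w/a, B/In/w/c, B/In/z/a, B/In/z/c, B/In/x/a, B/In/x/c, B/Stay/w/a, B/Stay/w/c, B/Stay/z/a, B/Stay/z/c, B/Stay/x/a, B/Stay/x/c. Columns: N, S.
{C/In/w/a} → row (4,3) (6,2)
{C/In/w/c} → row (4,3) (4,4)
{C/In/z/a, C/In/z/c} → row (4,3) (1,0)
{C/In/x/a, C/In/x/c} → row (4,3) (3,2)
{C/Stay/w/a} → row (3,4) (6,2)
{C/Stay/w/c} → row (3,4) (4,4)
{C/Stay/z/a, C/Stay/z/c} → row (3,4) (1,0)
{C/Stay/x/a, C/Stay/x/c} → row (3,4) (3,2)
{B/In/w/a, B/In/w/c, B/In/z/a, B/In/z/c, B/In/x/a, B/In/x/c, B/Stay/w/a, B/Stay/w/c, B/Stay/z/a, B/Stay/z/c, B/Stay/x/a, B/Stay/x/c} → row (0,6) (0,6)
That's 9 distinct rows out of 24 strategies.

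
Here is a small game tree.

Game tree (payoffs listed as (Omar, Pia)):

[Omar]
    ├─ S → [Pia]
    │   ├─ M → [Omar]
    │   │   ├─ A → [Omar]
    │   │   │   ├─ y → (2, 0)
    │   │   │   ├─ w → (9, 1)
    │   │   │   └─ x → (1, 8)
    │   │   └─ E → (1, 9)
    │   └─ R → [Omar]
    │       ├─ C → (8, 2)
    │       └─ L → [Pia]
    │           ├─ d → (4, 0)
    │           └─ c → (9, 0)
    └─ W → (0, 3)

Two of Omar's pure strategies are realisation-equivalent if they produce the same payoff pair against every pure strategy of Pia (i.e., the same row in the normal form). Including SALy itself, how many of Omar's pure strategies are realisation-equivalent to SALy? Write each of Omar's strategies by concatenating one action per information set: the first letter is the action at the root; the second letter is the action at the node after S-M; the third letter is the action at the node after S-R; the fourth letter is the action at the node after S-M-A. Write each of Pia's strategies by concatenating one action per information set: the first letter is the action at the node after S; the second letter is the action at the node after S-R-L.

Row for SALy (columns Md, Mc, Rd, Rc): (2,0) (2,0) (4,0) (9,0).
Every one of Omar's information sets is on the play path for some reply by Pia when Omar follows SALy.
Changing the action at any of them therefore changes at least one column, so only SALy itself gives this row.

1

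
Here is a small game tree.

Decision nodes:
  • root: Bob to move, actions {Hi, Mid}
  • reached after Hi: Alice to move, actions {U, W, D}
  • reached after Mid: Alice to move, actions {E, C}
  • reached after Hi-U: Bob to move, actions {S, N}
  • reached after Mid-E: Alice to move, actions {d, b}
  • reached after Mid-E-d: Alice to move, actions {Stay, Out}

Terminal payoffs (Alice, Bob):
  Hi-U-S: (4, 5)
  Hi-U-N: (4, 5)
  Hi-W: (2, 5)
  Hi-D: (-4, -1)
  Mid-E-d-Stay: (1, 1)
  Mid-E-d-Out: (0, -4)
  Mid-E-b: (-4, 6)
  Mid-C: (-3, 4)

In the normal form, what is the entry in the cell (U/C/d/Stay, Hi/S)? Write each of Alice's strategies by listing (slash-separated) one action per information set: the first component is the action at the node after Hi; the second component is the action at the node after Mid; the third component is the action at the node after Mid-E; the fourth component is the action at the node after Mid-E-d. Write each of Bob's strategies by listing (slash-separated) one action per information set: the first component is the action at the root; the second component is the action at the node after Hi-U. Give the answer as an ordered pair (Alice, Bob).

Trace the play path from the root:
  Bob plays Hi
  Alice plays U at [Hi]
  Bob plays S at [Hi-U]
→ terminal payoff (4, 5).
(Alice's choice at the node after Mid is never reached on this path, so it doesn't affect the outcome.)

(4, 5)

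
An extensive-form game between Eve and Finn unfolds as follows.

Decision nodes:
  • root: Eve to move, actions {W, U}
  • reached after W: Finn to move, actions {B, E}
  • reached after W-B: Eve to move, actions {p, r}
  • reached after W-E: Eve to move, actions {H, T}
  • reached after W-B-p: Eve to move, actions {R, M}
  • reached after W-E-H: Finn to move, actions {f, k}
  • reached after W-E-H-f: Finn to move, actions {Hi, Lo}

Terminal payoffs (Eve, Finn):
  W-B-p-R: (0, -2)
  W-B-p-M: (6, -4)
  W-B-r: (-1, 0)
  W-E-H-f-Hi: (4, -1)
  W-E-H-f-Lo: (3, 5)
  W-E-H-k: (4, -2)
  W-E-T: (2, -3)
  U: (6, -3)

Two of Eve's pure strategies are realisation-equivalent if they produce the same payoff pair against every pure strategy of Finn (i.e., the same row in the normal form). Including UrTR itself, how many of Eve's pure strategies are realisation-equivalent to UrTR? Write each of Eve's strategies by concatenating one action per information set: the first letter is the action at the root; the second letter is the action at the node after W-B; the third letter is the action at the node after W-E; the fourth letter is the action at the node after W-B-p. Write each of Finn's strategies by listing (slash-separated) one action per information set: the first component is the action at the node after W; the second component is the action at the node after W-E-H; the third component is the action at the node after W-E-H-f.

Row for UrTR (columns B/f/Hi, B/f/Lo, B/k/Hi, B/k/Lo, E/f/Hi, E/f/Lo, E/k/Hi, E/k/Lo): (6,-3) (6,-3) (6,-3) (6,-3) (6,-3) (6,-3) (6,-3) (6,-3).
Under UrTR, Eve's choice at the node after W-B and at the node after W-E and at the node after W-B-p can never be reached regardless of what Finn does, so varying those choices leaves every outcome unchanged.
Holding the reachable choices fixed and varying the unreachable ones freely already gives 2 × 2 × 2 = 8 equivalent strategies.
No other strategy reproduces this row, so those 8 are the full class: UpHR, UpHM, UpTR, UpTM, UrHR, UrHM, UrTR, UrTM.

8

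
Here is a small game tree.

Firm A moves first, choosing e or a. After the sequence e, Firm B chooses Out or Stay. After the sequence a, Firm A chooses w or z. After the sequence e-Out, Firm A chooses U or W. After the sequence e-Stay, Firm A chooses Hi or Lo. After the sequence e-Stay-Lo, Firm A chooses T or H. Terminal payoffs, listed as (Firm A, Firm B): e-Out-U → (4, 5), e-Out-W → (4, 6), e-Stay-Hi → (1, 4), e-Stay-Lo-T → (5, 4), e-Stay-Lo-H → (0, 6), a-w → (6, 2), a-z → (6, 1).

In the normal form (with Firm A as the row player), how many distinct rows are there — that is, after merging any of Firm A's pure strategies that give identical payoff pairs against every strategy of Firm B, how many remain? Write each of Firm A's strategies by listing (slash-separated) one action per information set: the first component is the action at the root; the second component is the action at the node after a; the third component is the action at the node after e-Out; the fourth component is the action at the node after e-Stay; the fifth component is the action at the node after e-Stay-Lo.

8

Firm A has 32 pure strategies: e/w/U/Hi/T, e/w/U/Hi/H, e/w/U/Lo/T, e/w/U/Lo/H, e/w/W/Hi/T, e/w/W/Hi/H, e/w/W/Lo/T, e/w/W/Lo/H, e/z/U/Hi/T, e/z/U/Hi/H, e/z/U/Lo/T, e/z/U/Lo/H, e/z/W/Hi/T, e/z/W/Hi/H, e/z/W/Lo/T, e/z/W/Lo/H, a/w/U/Hi/T, a/w/U/Hi/H, a/w/U/Lo/T, a/w/U/Lo/H, a/w/W/Hi/T, a/w/W/Hi/H, a/w/W/Lo/T, a/w/W/Lo/H, a/z/U/Hi/T, a/z/U/Hi/H, a/z/U/Lo/T, a/z/U/Lo/H, a/z/W/Hi/T, a/z/W/Hi/H, a/z/W/Lo/T, a/z/W/Lo/H. Columns: Out, Stay.
{e/w/U/Hi/T, e/w/U/Hi/H, e/z/U/Hi/T, e/z/U/Hi/H} → row (4,5) (1,4)
{e/w/U/Lo/T, e/z/U/Lo/T} → row (4,5) (5,4)
{e/w/U/Lo/H, e/z/U/Lo/H} → row (4,5) (0,6)
{e/w/W/Hi/T, e/w/W/Hi/H, e/z/W/Hi/T, e/z/W/Hi/H} → row (4,6) (1,4)
{e/w/W/Lo/T, e/z/W/Lo/T} → row (4,6) (5,4)
{e/w/W/Lo/H, e/z/W/Lo/H} → row (4,6) (0,6)
{a/w/U/Hi/T, a/w/U/Hi/H, a/w/U/Lo/T, a/w/U/Lo/H, a/w/W/Hi/T, a/w/W/Hi/H, a/w/W/Lo/T, a/w/W/Lo/H} → row (6,2) (6,2)
{a/z/U/Hi/T, a/z/U/Hi/H, a/z/U/Lo/T, a/z/U/Lo/H, a/z/W/Hi/T, a/z/W/Hi/H, a/z/W/Lo/T, a/z/W/Lo/H} → row (6,1) (6,1)
That's 8 distinct rows out of 32 strategies.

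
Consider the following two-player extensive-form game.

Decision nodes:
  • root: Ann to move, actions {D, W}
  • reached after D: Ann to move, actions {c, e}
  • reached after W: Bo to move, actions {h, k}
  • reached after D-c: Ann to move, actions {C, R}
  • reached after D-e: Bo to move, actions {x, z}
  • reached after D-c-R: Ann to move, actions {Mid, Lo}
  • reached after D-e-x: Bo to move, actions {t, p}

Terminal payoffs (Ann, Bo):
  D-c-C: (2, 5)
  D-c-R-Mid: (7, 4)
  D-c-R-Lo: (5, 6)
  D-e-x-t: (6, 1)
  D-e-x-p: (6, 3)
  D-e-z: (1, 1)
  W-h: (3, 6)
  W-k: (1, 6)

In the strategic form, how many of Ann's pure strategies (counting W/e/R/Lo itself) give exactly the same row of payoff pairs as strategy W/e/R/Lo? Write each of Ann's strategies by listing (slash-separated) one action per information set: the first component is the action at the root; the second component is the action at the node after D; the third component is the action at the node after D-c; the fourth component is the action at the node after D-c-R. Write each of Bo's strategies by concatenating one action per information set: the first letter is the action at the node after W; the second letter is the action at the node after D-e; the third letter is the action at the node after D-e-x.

Row for W/e/R/Lo (columns hxt, hxp, hzt, hzp, kxt, kxp, kzt, kzp): (3,6) (3,6) (3,6) (3,6) (1,6) (1,6) (1,6) (1,6).
Under W/e/R/Lo, Ann's choice at the node after D and at the node after D-c and at the node after D-c-R can never be reached regardless of what Bo does, so varying those choices leaves every outcome unchanged.
Holding the reachable choices fixed and varying the unreachable ones freely already gives 2 × 2 × 2 = 8 equivalent strategies.
No other strategy reproduces this row, so those 8 are the full class: W/c/C/Mid, W/c/C/Lo, W/c/R/Mid, W/c/R/Lo, W/e/C/Mid, W/e/C/Lo, W/e/R/Mid, W/e/R/Lo.

8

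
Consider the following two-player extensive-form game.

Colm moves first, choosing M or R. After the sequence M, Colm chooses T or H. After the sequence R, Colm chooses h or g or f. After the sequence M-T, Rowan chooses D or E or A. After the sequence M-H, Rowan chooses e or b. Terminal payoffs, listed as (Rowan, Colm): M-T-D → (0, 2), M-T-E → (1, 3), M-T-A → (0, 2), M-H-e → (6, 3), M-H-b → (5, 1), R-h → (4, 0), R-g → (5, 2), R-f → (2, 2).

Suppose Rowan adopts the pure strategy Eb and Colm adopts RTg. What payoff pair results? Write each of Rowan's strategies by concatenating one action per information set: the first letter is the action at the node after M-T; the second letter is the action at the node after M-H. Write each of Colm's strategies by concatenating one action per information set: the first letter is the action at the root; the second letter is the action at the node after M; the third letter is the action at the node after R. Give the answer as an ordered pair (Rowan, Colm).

Trace the play path from the root:
  Colm plays R
  Colm plays g at [R]
→ terminal payoff (5, 2).
(Rowan's choice at the node after M-T is never reached on this path, so it doesn't affect the outcome.)

(5, 2)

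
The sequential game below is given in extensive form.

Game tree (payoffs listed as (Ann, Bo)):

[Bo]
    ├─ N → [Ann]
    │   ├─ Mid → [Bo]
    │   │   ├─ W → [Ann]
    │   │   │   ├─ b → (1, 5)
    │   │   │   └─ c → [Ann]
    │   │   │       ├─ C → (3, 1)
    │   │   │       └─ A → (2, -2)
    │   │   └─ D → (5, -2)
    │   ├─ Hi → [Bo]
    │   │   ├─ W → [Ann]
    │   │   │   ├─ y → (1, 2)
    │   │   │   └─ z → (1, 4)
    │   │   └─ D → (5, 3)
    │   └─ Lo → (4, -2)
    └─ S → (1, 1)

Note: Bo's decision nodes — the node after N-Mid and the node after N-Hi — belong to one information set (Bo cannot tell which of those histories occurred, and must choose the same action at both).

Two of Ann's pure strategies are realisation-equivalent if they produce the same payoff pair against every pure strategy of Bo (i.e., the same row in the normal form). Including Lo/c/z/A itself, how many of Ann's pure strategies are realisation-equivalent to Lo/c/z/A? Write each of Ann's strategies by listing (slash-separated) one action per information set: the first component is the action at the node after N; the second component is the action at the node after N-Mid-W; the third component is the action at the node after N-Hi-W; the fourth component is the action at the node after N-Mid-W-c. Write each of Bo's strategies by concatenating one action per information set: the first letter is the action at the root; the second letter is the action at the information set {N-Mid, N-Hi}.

Row for Lo/c/z/A (columns NW, ND, SW, SD): (4,-2) (4,-2) (1,1) (1,1).
Under Lo/c/z/A, Ann's choice at the node after N-Mid-W and at the node after N-Hi-W and at the node after N-Mid-W-c can never be reached regardless of what Bo does, so varying those choices leaves every outcome unchanged.
Holding the reachable choices fixed and varying the unreachable ones freely already gives 2 × 2 × 2 = 8 equivalent strategies.
No other strategy reproduces this row, so those 8 are the full class: Lo/b/y/C, Lo/b/y/A, Lo/b/z/C, Lo/b/z/A, Lo/c/y/C, Lo/c/y/A, Lo/c/z/C, Lo/c/z/A.

8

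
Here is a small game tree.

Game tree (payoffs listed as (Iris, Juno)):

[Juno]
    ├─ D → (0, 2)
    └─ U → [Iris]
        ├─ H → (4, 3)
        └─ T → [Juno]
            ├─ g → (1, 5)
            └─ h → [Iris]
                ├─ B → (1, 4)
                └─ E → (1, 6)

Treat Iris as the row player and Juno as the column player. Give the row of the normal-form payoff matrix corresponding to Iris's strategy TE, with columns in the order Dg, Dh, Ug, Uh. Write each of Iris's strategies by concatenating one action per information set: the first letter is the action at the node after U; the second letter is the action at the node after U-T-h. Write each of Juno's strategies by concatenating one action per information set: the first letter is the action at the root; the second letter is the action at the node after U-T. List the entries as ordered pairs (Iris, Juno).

(0,2) (0,2) (1,5) (1,6)

vs Dg: Juno plays D → (0, 2)
vs Dh: Juno plays D → (0, 2)
vs Ug: Juno plays U → Iris plays T at [U] → Juno plays g at [U-T] → (1, 5)
vs Uh: Juno plays U → Iris plays T at [U] → Juno plays h at [U-T] → Iris plays E at [U-T-h] → (1, 6)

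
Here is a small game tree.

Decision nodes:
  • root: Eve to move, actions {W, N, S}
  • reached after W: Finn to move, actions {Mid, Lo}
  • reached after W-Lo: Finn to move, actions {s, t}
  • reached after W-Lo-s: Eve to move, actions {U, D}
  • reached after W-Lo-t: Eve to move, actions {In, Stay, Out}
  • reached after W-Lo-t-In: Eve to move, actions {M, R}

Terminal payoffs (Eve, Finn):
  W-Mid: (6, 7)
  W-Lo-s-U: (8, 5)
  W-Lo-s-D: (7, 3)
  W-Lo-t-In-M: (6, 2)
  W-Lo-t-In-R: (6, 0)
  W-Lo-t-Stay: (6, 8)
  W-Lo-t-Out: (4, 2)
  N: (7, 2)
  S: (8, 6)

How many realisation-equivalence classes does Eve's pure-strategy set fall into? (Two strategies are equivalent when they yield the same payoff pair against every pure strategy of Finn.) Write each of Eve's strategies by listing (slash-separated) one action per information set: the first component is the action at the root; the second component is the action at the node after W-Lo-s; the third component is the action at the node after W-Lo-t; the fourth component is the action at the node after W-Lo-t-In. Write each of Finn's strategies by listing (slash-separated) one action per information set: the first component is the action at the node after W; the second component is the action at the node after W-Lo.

Eve has 36 pure strategies: W/U/In/M, W/U/In/R, W/U/Stay/M, W/U/Stay/R, W/U/Out/M, W/U/Out/R, W/D/In/M, W/D/In/R, W/D/Stay/M, W/D/Stay/R, W/D/Out/M, W/D/Out/R, N/U/In/M, N/U/In/R, N/U/Stay/M, N/U/Stay/R, N/U/Out/M, N/U/Out/R, N/D/In/M, N/D/In/R, N/D/Stay/M, N/D/Stay/R, N/D/Out/M, N/D/Out/R, S/U/In/M, S/U/In/R, S/U/Stay/M, S/U/Stay/R, S/U/Out/M, S/U/Out/R, S/D/In/M, S/D/In/R, S/D/Stay/M, S/D/Stay/R, S/D/Out/M, S/D/Out/R. Columns: Mid/s, Mid/t, Lo/s, Lo/t.
{W/U/In/M} → row (6,7) (6,7) (8,5) (6,2)
{W/U/In/R} → row (6,7) (6,7) (8,5) (6,0)
{W/U/Stay/M, W/U/Stay/R} → row (6,7) (6,7) (8,5) (6,8)
{W/U/Out/M, W/U/Out/R} → row (6,7) (6,7) (8,5) (4,2)
{W/D/In/M} → row (6,7) (6,7) (7,3) (6,2)
{W/D/In/R} → row (6,7) (6,7) (7,3) (6,0)
{W/D/Stay/M, W/D/Stay/R} → row (6,7) (6,7) (7,3) (6,8)
{W/D/Out/M, W/D/Out/R} → row (6,7) (6,7) (7,3) (4,2)
{N/U/In/M, N/U/In/R, N/U/Stay/M, N/U/Stay/R, N/U/Out/M, N/U/Out/R, N/D/In/M, N/D/In/R, N/D/Stay/M, N/D/Stay/R, N/D/Out/M, N/D/Out/R} → row (7,2) (7,2) (7,2) (7,2)
{S/U/In/M, S/U/In/R, S/U/Stay/M, S/U/Stay/R, S/U/Out/M, S/U/Out/R, S/D/In/M, S/D/In/R, S/D/Stay/M, S/D/Stay/R, S/D/Out/M, S/D/Out/R} → row (8,6) (8,6) (8,6) (8,6)
That's 10 distinct rows out of 36 strategies.

10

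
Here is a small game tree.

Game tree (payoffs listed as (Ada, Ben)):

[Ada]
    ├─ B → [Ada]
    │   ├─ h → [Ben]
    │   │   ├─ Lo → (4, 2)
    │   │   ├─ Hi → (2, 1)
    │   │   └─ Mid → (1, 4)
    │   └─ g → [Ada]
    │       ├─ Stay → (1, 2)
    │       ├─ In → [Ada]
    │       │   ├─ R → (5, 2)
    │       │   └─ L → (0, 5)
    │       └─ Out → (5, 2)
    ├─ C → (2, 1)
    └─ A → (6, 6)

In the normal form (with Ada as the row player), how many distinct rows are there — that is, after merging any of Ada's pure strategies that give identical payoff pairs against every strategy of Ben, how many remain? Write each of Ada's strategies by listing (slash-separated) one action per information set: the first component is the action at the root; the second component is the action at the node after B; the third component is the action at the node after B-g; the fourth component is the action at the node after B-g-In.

6

Ada has 36 pure strategies: B/h/Stay/R, B/h/Stay/L, B/h/In/R, B/h/In/L, B/h/Out/R, B/h/Out/L, B/g/Stay/R, B/g/Stay/L, B/g/In/R, B/g/In/L, B/g/Out/R, B/g/Out/L, C/h/Stay/R, C/h/Stay/L, C/h/In/R, C/h/In/L, C/h/Out/R, C/h/Out/L, C/g/Stay/R, C/g/Stay/L, C/g/In/R, C/g/In/L, C/g/Out/R, C/g/Out/L, A/h/Stay/R, A/h/Stay/L, A/h/In/R, A/h/In/L, A/h/Out/R, A/h/Out/L, A/g/Stay/R, A/g/Stay/L, A/g/In/R, A/g/In/L, A/g/Out/R, A/g/Out/L. Columns: Lo, Hi, Mid.
{B/h/Stay/R, B/h/Stay/L, B/h/In/R, B/h/In/L, B/h/Out/R, B/h/Out/L} → row (4,2) (2,1) (1,4)
{B/g/Stay/R, B/g/Stay/L} → row (1,2) (1,2) (1,2)
{B/g/In/R, B/g/Out/R, B/g/Out/L} → row (5,2) (5,2) (5,2)
{B/g/In/L} → row (0,5) (0,5) (0,5)
{C/h/Stay/R, C/h/Stay/L, C/h/In/R, C/h/In/L, C/h/Out/R, C/h/Out/L, C/g/Stay/R, C/g/Stay/L, C/g/In/R, C/g/In/L, C/g/Out/R, C/g/Out/L} → row (2,1) (2,1) (2,1)
{A/h/Stay/R, A/h/Stay/L, A/h/In/R, A/h/In/L, A/h/Out/R, A/h/Out/L, A/g/Stay/R, A/g/Stay/L, A/g/In/R, A/g/In/L, A/g/Out/R, A/g/Out/L} → row (6,6) (6,6) (6,6)
That's 6 distinct rows out of 36 strategies.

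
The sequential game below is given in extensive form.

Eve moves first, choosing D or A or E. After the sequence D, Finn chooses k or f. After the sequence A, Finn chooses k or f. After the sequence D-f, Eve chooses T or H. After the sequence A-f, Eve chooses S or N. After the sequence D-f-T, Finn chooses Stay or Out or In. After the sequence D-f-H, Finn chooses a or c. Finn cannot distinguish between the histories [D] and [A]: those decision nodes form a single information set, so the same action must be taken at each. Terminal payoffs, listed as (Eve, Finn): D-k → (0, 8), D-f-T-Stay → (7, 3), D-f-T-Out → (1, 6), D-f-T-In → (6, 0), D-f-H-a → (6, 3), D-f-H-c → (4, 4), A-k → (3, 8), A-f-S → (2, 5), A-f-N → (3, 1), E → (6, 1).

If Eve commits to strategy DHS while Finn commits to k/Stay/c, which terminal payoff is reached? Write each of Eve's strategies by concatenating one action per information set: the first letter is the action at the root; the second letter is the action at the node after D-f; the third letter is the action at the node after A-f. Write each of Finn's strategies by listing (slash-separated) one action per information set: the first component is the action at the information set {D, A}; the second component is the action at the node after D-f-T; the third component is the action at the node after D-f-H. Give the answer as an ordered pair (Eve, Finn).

Trace the play path from the root:
  Eve plays D
  Finn plays k at [D]
→ terminal payoff (0, 8).
(Eve's choice at the node after D-f is never reached on this path, so it doesn't affect the outcome.)

(0, 8)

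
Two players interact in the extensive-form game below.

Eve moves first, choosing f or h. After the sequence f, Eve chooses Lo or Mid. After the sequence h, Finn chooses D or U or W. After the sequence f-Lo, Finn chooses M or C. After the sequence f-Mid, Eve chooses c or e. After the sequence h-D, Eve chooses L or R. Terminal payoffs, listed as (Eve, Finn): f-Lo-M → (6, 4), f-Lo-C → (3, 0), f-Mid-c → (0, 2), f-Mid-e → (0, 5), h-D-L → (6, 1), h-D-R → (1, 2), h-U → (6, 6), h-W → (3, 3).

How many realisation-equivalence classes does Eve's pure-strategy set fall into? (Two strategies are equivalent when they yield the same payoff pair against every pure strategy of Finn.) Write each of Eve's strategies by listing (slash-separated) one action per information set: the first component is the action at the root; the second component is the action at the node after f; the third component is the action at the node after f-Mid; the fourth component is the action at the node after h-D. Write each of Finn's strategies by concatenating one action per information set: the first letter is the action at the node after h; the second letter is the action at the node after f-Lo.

5

Eve has 16 pure strategies: f/Lo/c/L, f/Lo/c/R, f/Lo/e/L, f/Lo/e/R, f/Mid/c/L, f/Mid/c/R, f/Mid/e/L, f/Mid/e/R, h/Lo/c/L, h/Lo/c/R, h/Lo/e/L, h/Lo/e/R, h/Mid/c/L, h/Mid/c/R, h/Mid/e/L, h/Mid/e/R. Columns: DM, DC, UM, UC, WM, WC.
{f/Lo/c/L, f/Lo/c/R, f/Lo/e/L, f/Lo/e/R} → row (6,4) (3,0) (6,4) (3,0) (6,4) (3,0)
{f/Mid/c/L, f/Mid/c/R} → row (0,2) (0,2) (0,2) (0,2) (0,2) (0,2)
{f/Mid/e/L, f/Mid/e/R} → row (0,5) (0,5) (0,5) (0,5) (0,5) (0,5)
{h/Lo/c/L, h/Lo/e/L, h/Mid/c/L, h/Mid/e/L} → row (6,1) (6,1) (6,6) (6,6) (3,3) (3,3)
{h/Lo/c/R, h/Lo/e/R, h/Mid/c/R, h/Mid/e/R} → row (1,2) (1,2) (6,6) (6,6) (3,3) (3,3)
That's 5 distinct rows out of 16 strategies.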